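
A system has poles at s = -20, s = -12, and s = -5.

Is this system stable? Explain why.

All poles are in the left half-plane. System is stable.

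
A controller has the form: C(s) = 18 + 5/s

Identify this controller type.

This is a Proportional-Integral (PI) controller.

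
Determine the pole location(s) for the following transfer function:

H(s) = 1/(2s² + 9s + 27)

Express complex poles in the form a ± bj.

Discriminant = 9² - 4×2×27 = 81 - 216 = -135 < 0, so the poles are a complex conjugate pair s = (-9 ± j√135)/(2×2). Real part = -9/(2×2) = -9/4 = -2.25; imaginary part = ±√135/(2×2) ≈ 2.9047. Poles: s = -2.25 ± 2.9047j.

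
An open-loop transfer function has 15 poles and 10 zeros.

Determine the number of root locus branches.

Root locus has n branches where n = number of poles = 15.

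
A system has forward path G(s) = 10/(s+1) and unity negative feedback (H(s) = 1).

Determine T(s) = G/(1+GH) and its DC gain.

T(s) = G/(1+GH) = [10/(s+1)] / [1 + 10/(s+1)] = 10/(s+1+10) = 10/(s+11). DC gain = 10/11 = 0.9091.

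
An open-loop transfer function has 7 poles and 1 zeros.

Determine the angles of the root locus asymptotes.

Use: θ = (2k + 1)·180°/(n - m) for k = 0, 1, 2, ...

n - m = 7 - 1 = 6. Angles: θk = (2k + 1)·180°/6 = 30°, 90°, 150°, 210°, 270°, 330°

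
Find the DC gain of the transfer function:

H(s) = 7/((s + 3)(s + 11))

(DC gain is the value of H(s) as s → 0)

DC gain = H(0) = 7/(3 × 11) = 7/33 = 0.2121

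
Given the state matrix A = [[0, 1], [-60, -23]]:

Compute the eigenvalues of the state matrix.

det(A - λI) = λ² - (-23)λ + 60 = (λ - (-3))(λ - (-20)). Eigenvalues: -3, -20.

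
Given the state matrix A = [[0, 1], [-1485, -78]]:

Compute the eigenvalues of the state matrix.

det(A - λI) = λ² - (-78)λ + 1485 = (λ - (-45))(λ - (-33)). Eigenvalues: -45, -33.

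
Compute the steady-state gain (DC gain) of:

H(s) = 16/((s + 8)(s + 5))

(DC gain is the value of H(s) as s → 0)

DC gain = H(0) = 16/(8 × 5) = 16/40 = 0.4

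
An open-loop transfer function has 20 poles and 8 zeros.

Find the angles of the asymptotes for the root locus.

n - m = 20 - 8 = 12. Angles: θk = (2k + 1)·180°/12 = 15°, 45°, 75°, 105°, 135°, 165°, 195°, 225°, 255°, 285°, 315°, 345°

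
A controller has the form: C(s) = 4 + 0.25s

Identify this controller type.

This is a Proportional-Derivative (PD) controller.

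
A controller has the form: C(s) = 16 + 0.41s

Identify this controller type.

This is a Proportional-Derivative (PD) controller.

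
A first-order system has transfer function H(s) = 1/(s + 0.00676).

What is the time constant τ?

For H(s) = 1/(s + 1/τ), the pole is at -1/τ = -0.00676, so τ = 1/0.00676 = 147.9 s.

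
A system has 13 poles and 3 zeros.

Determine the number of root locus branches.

Root locus has n branches where n = number of poles = 13.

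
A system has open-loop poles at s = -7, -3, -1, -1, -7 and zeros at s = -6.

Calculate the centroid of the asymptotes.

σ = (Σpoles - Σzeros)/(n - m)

σ = (Σpoles - Σzeros)/(n - m) = (-19 - (-6))/(5 - 1) = -13/4 = -3.25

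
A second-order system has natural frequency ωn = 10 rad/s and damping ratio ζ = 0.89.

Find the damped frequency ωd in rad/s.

ωd = ωn√(1 - ζ²) = 10√(1 - 0.89²) = 4.56 rad/s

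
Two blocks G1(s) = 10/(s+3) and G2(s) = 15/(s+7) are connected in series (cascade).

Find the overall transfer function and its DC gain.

Series: multiply transfer functions. G_eq = 10/(s+3) × 15/(s+7) = 150/((s+3)(s+7)). DC gain = 150/(3×7) = 7.1429.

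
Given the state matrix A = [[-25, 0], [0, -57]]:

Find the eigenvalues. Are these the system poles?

For diagonal matrix, eigenvalues are diagonal entries: λ₁ = -25, λ₂ = -57. Eigenvalues of A = system poles.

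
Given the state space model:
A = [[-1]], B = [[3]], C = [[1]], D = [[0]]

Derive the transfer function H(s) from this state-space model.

(sI - A)⁻¹ = 1/(s + 1). H(s) = 1 × 3/(s + 1) + 0 = 3/(s + 1).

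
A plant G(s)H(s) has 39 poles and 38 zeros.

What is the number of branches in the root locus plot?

Root locus has n branches where n = number of poles = 39.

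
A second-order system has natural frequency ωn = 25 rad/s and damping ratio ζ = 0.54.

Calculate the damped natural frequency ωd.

ωd = ωn√(1 - ζ²) = 25√(1 - 0.54²) = 21.04 rad/s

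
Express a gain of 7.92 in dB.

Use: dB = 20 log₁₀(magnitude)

dB = 20 log₁₀(7.92) = 18.0 dB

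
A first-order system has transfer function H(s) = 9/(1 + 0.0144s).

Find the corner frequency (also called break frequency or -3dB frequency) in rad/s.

Corner frequency = 1/τ = 1/0.0144 = 69.444 rad/s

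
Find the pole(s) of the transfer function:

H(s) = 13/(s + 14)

Pole is where denominator = 0: s + 14 = 0, so s = -14.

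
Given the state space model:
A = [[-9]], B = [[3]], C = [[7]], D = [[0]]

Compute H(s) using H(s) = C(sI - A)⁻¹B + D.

(sI - A)⁻¹ = 1/(s + 9). H(s) = 7 × 3/(s + 9) + 0 = 21/(s + 9).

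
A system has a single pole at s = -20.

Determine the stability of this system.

Pole at s = -20 is in the left half-plane. Stable.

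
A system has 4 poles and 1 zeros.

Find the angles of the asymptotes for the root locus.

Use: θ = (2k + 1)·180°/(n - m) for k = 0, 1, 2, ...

n - m = 4 - 1 = 3. Angles: θk = (2k + 1)·180°/3 = 60°, 180°, 300°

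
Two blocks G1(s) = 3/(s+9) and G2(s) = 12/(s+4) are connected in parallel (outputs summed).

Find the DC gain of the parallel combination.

Parallel: G_eq = G1 + G2. DC gain = G1(0) + G2(0) = 3/9 + 12/4 = 0.3333 + 3 = 3.3333.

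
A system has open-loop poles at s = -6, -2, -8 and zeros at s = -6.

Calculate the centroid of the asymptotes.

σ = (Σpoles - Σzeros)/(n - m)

σ = (Σpoles - Σzeros)/(n - m) = (-16 - (-6))/(3 - 1) = -10/2 = -5.0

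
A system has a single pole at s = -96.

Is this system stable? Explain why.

Pole at s = -96 is in the left half-plane. Stable.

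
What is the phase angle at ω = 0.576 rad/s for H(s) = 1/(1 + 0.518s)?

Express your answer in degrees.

Phase = -arctan(ωτ) = -arctan(0.576 × 0.518) = -16.6°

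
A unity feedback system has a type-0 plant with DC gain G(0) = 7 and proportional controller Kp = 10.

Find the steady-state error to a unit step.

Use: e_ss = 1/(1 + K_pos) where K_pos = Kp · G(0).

K_pos = Kp · G(0) = 10 × 7 = 70. e_ss = 1/(1 + 70) = 0.0141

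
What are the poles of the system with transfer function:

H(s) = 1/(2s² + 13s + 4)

Discriminant = 13² - 4×2×4 = 169 - 32 = 137 > 0, so two distinct real poles. Using quadratic formula: s = (-13 ± √137)/(2×2) = (-13 ± √137)/4, with √137 ≈ 11.7047. s₁ ≈ -0.3238, s₂ ≈ -6.1762. Poles: s₁ = -0.3238, s₂ = -6.1762.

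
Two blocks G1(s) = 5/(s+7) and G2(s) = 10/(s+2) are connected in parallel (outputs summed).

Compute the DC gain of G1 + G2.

Parallel: G_eq = G1 + G2. DC gain = G1(0) + G2(0) = 5/7 + 10/2 = 0.7143 + 5 = 5.7143.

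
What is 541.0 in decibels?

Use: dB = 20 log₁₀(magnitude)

dB = 20 log₁₀(541.0) = 54.7 dB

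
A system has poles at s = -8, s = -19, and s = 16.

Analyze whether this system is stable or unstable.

Pole(s) at s = 16 are not in the left half-plane. System is unstable.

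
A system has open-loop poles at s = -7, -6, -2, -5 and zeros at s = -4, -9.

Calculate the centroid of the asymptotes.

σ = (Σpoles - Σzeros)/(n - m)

σ = (Σpoles - Σzeros)/(n - m) = (-20 - (-13))/(4 - 2) = -7/2 = -3.5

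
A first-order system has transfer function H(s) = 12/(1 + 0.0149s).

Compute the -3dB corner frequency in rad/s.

Corner frequency = 1/τ = 1/0.0149 = 67.114 rad/s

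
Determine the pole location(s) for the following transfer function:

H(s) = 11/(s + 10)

Pole is where denominator = 0: s + 10 = 0, so s = -10.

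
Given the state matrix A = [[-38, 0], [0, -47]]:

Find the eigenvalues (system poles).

For diagonal matrix, eigenvalues are diagonal entries: λ₁ = -38, λ₂ = -47.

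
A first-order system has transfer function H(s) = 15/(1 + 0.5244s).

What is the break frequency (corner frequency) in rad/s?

Corner frequency = 1/τ = 1/0.5244 = 1.907 rad/s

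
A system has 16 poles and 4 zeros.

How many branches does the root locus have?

Root locus has n branches where n = number of poles = 16.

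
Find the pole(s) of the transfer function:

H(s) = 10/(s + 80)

Pole is where denominator = 0: s + 80 = 0, so s = -80.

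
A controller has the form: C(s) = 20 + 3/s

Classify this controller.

This is a Proportional-Integral (PI) controller.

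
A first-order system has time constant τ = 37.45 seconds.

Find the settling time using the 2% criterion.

For first-order system, 2% settling time ≈ 4τ = 4 × 37.45 = 149.8 s.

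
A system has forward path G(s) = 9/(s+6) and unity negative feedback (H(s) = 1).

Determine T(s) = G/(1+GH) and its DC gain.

T(s) = G/(1+GH) = [9/(s+6)] / [1 + 9/(s+6)] = 9/(s+6+9) = 9/(s+15). DC gain = 9/15 = 0.6.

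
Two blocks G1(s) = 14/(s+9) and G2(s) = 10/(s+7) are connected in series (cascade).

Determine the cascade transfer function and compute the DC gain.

Series: multiply transfer functions. G_eq = 14/(s+9) × 10/(s+7) = 140/((s+9)(s+7)). DC gain = 140/(9×7) = 2.2222.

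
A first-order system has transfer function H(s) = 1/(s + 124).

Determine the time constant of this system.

For H(s) = 1/(s + 1/τ), the pole is at -1/τ = -124, so τ = 1/124 = 0.0081 s.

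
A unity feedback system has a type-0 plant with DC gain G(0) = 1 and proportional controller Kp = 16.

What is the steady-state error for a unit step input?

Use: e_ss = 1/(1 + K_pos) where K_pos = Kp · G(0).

K_pos = Kp · G(0) = 16 × 1 = 16. e_ss = 1/(1 + 16) = 0.0588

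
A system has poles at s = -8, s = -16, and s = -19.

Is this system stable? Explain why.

All poles are in the left half-plane. System is stable.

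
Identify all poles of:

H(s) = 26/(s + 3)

Pole is where denominator = 0: s + 3 = 0, so s = -3.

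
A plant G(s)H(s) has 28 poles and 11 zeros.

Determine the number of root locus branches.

Root locus has n branches where n = number of poles = 28.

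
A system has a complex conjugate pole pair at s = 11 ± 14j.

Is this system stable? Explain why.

Real part of poles is 11 (> 0, right half-plane). Unstable.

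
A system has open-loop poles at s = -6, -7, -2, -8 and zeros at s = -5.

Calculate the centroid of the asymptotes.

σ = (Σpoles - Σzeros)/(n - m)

σ = (Σpoles - Σzeros)/(n - m) = (-23 - (-5))/(4 - 1) = -18/3 = -6.0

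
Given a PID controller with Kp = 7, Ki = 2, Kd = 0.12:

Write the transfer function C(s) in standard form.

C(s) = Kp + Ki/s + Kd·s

Substituting values: C(s) = 7 + 2/s + 0.12s = (0.12s² + 7s + 2)/s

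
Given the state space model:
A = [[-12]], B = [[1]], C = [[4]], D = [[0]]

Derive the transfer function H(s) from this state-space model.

(sI - A)⁻¹ = 1/(s + 12). H(s) = 4 × 1/(s + 12) + 0 = 4/(s + 12).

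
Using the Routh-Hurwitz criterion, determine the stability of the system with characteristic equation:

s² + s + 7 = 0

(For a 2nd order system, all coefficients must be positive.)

Coefficients: 1, 1, 7. All positive, so system is stable.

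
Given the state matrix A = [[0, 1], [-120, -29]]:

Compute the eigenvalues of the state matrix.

det(A - λI) = λ² - (-29)λ + 120 = (λ - (-24))(λ - (-5)). Eigenvalues: -24, -5.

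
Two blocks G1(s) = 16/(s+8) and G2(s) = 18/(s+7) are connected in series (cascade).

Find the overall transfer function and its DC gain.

Series: multiply transfer functions. G_eq = 16/(s+8) × 18/(s+7) = 288/((s+8)(s+7)). DC gain = 288/(8×7) = 5.1429.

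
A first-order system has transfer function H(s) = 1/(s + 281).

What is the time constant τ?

For H(s) = 1/(s + 1/τ), the pole is at -1/τ = -281, so τ = 1/281 = 0.0036 s.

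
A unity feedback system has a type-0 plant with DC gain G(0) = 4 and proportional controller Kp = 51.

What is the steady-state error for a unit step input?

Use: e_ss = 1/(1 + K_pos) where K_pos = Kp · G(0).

K_pos = Kp · G(0) = 51 × 4 = 204. e_ss = 1/(1 + 204) = 0.0049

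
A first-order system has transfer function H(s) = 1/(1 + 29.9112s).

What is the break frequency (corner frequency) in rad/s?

Corner frequency = 1/τ = 1/29.9112 = 0.033 rad/s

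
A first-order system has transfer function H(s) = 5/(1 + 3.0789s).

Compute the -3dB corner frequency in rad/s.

Corner frequency = 1/τ = 1/3.0789 = 0.325 rad/s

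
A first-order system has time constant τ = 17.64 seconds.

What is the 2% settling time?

For first-order system, 2% settling time ≈ 4τ = 4 × 17.64 = 70.56 s.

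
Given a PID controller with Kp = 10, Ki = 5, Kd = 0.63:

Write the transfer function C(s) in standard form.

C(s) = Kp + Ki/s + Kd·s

Substituting values: C(s) = 10 + 5/s + 0.63s = (0.63s² + 10s + 5)/s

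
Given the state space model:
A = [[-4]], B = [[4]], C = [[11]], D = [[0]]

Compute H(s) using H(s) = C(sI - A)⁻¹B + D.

(sI - A)⁻¹ = 1/(s + 4). H(s) = 11 × 4/(s + 4) + 0 = 44/(s + 4).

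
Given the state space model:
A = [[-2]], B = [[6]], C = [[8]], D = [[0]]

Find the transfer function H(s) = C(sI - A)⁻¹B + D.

(sI - A)⁻¹ = 1/(s + 2). H(s) = 8 × 6/(s + 2) + 0 = 48/(s + 2).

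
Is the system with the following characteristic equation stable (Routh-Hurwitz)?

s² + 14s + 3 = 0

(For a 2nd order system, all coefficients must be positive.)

Coefficients: 1, 14, 3. All positive, so system is stable.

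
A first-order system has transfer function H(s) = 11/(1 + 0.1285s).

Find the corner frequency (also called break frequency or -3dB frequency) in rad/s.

Corner frequency = 1/τ = 1/0.1285 = 7.782 rad/s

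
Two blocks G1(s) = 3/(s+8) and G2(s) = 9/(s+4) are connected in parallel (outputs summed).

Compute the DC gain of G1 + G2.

Parallel: G_eq = G1 + G2. DC gain = G1(0) + G2(0) = 3/8 + 9/4 = 0.375 + 2.25 = 2.625.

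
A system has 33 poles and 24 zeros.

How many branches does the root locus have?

Root locus has n branches where n = number of poles = 33.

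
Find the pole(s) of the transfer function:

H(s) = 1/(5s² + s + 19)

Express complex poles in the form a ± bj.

Discriminant = 1² - 4×5×19 = 1 - 380 = -379 < 0, so the poles are a complex conjugate pair s = (-1 ± j√379)/(2×5). Real part = -1/(2×5) = -1/10 = -0.1; imaginary part = ±√379/(2×5) ≈ 1.9468. Poles: s = -0.1 ± 1.9468j.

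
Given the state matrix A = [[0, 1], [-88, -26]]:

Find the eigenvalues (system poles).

det(A - λI) = λ² - (-26)λ + 88 = (λ - (-22))(λ - (-4)). Eigenvalues: -22, -4.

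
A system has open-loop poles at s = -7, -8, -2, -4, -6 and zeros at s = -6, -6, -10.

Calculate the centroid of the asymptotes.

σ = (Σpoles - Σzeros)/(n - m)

σ = (Σpoles - Σzeros)/(n - m) = (-27 - (-22))/(5 - 3) = -5/2 = -2.5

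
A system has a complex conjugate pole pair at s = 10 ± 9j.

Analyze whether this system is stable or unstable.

Real part of poles is 10 (> 0, right half-plane). Unstable.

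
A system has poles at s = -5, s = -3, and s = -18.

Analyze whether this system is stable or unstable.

All poles are in the left half-plane. System is stable.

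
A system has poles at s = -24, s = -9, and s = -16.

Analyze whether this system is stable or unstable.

All poles are in the left half-plane. System is stable.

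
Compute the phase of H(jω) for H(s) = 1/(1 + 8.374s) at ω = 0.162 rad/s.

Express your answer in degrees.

Phase = -arctan(ωτ) = -arctan(0.162 × 8.374) = -53.6°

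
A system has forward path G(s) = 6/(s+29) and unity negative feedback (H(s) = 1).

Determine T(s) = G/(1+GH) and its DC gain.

T(s) = G/(1+GH) = [6/(s+29)] / [1 + 6/(s+29)] = 6/(s+29+6) = 6/(s+35). DC gain = 6/35 = 0.1714.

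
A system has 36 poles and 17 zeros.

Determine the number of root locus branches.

Root locus has n branches where n = number of poles = 36.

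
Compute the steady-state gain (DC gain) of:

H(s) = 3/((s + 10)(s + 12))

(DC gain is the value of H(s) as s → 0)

DC gain = H(0) = 3/(10 × 12) = 3/120 = 0.025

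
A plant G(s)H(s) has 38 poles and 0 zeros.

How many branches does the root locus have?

Root locus has n branches where n = number of poles = 38.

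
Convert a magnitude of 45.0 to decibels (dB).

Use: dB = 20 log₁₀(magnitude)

dB = 20 log₁₀(45.0) = 33.1 dB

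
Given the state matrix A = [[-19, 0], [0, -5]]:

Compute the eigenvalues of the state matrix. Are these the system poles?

For diagonal matrix, eigenvalues are diagonal entries: λ₁ = -19, λ₂ = -5. Eigenvalues of A = system poles.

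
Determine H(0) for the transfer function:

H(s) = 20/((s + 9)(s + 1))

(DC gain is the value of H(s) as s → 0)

DC gain = H(0) = 20/(9 × 1) = 20/9 = 2.2222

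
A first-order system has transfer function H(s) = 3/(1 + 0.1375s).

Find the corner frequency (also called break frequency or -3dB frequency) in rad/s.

Corner frequency = 1/τ = 1/0.1375 = 7.273 rad/s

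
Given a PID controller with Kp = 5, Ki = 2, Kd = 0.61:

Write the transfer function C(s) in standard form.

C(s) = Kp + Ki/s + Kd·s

Substituting values: C(s) = 5 + 2/s + 0.61s = (0.61s² + 5s + 2)/s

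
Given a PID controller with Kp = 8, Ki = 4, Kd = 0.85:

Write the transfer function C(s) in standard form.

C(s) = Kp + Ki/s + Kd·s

Substituting values: C(s) = 8 + 4/s + 0.85s = (0.85s² + 8s + 4)/s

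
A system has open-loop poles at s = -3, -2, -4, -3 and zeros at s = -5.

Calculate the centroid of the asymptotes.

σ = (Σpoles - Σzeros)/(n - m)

σ = (Σpoles - Σzeros)/(n - m) = (-12 - (-5))/(4 - 1) = -7/3 = -2.33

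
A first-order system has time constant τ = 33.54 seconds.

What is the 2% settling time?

For first-order system, 2% settling time ≈ 4τ = 4 × 33.54 = 134.16 s.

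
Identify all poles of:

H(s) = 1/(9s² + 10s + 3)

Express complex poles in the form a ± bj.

Discriminant = 10² - 4×9×3 = 100 - 108 = -8 < 0, so the poles are a complex conjugate pair s = (-10 ± j√8)/(2×9). Real part = -10/(2×9) = -10/18 ≈ -0.5556; imaginary part = ±√8/(2×9) ≈ 0.1571. Poles: s = -0.5556 ± 0.1571j.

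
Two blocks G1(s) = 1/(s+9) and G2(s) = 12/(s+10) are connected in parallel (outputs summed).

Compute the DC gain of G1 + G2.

Parallel: G_eq = G1 + G2. DC gain = G1(0) + G2(0) = 1/9 + 12/10 = 0.1111 + 1.2 = 1.3111.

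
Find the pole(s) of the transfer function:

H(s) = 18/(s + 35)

Pole is where denominator = 0: s + 35 = 0, so s = -35.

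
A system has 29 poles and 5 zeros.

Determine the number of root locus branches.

Root locus has n branches where n = number of poles = 29.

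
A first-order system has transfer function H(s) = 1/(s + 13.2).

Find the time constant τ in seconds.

For H(s) = 1/(s + 1/τ), the pole is at -1/τ = -13.2, so τ = 1/13.2 = 0.0758 s.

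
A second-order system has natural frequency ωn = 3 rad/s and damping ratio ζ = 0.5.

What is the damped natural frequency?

ωd = ωn√(1 - ζ²) = 3√(1 - 0.5²) = 2.6 rad/s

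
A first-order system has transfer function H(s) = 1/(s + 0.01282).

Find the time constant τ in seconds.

For H(s) = 1/(s + 1/τ), the pole is at -1/τ = -0.01282, so τ = 1/0.01282 = 78 s.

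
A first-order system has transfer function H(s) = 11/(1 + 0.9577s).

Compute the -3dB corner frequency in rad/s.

Corner frequency = 1/τ = 1/0.9577 = 1.044 rad/s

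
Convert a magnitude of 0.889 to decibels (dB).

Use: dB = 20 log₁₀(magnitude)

dB = 20 log₁₀(0.889) = -1.0 dB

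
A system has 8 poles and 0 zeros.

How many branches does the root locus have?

Root locus has n branches where n = number of poles = 8.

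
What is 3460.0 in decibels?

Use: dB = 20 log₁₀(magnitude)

dB = 20 log₁₀(3460.0) = 70.8 dB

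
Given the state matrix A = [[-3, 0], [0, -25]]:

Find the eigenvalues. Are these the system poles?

For diagonal matrix, eigenvalues are diagonal entries: λ₁ = -3, λ₂ = -25. Eigenvalues of A = system poles.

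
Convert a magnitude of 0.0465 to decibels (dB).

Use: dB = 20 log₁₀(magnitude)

dB = 20 log₁₀(0.0465) = -26.7 dB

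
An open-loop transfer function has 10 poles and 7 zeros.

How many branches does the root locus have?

Root locus has n branches where n = number of poles = 10.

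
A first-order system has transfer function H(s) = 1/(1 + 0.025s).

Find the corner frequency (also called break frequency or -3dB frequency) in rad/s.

Corner frequency = 1/τ = 1/0.025 = 40.0 rad/s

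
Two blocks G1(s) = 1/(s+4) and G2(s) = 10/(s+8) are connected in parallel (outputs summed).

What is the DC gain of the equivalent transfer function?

Parallel: G_eq = G1 + G2. DC gain = G1(0) + G2(0) = 1/4 + 10/8 = 0.25 + 1.25 = 1.5.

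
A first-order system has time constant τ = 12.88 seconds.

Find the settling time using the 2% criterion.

For first-order system, 2% settling time ≈ 4τ = 4 × 12.88 = 51.52 s.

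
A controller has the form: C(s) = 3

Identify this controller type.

This is a Proportional (P) controller.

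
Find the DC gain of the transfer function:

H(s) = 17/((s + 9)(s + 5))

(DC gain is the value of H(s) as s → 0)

DC gain = H(0) = 17/(9 × 5) = 17/45 = 0.3778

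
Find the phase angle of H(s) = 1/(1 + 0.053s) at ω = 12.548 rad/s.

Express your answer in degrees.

Phase = -arctan(ωτ) = -arctan(12.548 × 0.053) = -33.6°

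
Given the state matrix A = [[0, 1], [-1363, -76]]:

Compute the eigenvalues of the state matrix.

det(A - λI) = λ² - (-76)λ + 1363 = (λ - (-47))(λ - (-29)). Eigenvalues: -47, -29.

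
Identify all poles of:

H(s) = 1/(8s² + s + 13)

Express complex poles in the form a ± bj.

Discriminant = 1² - 4×8×13 = 1 - 416 = -415 < 0, so the poles are a complex conjugate pair s = (-1 ± j√415)/(2×8). Real part = -1/(2×8) = -1/16 = -0.0625; imaginary part = ±√415/(2×8) ≈ 1.2732. Poles: s = -0.0625 ± 1.2732j.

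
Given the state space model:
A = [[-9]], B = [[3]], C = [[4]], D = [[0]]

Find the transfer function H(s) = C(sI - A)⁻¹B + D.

(sI - A)⁻¹ = 1/(s + 9). H(s) = 4 × 3/(s + 9) + 0 = 12/(s + 9).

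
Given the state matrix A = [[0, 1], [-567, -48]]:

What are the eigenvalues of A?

det(A - λI) = λ² - (-48)λ + 567 = (λ - (-21))(λ - (-27)). Eigenvalues: -21, -27.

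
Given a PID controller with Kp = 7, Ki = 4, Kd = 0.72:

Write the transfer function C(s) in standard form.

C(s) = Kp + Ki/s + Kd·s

Substituting values: C(s) = 7 + 4/s + 0.72s = (0.72s² + 7s + 4)/s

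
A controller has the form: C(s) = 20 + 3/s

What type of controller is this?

This is a Proportional-Integral (PI) controller.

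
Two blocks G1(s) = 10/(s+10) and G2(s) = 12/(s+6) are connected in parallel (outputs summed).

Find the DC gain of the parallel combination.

Parallel: G_eq = G1 + G2. DC gain = G1(0) + G2(0) = 10/10 + 12/6 = 1 + 2 = 3.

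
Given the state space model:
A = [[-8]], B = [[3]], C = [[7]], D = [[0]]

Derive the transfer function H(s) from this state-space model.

(sI - A)⁻¹ = 1/(s + 8). H(s) = 7 × 3/(s + 8) + 0 = 21/(s + 8).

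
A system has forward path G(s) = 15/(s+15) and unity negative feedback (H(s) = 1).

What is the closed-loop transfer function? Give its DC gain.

T(s) = G/(1+GH) = [15/(s+15)] / [1 + 15/(s+15)] = 15/(s+15+15) = 15/(s+30). DC gain = 15/30 = 0.5.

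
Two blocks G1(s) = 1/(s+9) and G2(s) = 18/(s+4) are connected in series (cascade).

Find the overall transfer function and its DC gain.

Series: multiply transfer functions. G_eq = 1/(s+9) × 18/(s+4) = 18/((s+9)(s+4)). DC gain = 18/(9×4) = 0.5.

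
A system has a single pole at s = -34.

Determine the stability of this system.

Pole at s = -34 is in the left half-plane. Stable.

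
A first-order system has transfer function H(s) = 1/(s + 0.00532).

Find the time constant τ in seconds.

For H(s) = 1/(s + 1/τ), the pole is at -1/τ = -0.00532, so τ = 1/0.00532 = 188 s.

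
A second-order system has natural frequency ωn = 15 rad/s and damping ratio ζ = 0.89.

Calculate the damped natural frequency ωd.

ωd = ωn√(1 - ζ²) = 15√(1 - 0.89²) = 6.84 rad/s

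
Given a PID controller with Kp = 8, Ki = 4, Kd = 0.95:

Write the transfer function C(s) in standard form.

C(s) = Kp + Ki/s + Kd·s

Substituting values: C(s) = 8 + 4/s + 0.95s = (0.95s² + 8s + 4)/s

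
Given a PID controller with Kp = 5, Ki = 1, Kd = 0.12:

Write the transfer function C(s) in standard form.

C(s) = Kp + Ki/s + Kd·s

Substituting values: C(s) = 5 + 1/s + 0.12s = (0.12s² + 5s + 1)/s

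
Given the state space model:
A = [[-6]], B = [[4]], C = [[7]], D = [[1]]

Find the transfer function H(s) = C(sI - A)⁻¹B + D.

(sI - A)⁻¹ = 1/(s + 6). H(s) = 7×4/(s + 6) + 1 = (s + 34)/(s + 6).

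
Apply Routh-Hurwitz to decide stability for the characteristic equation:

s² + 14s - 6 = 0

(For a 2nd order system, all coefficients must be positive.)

Coefficients: 1, 14, -6. c=-6 not positive, so system is unstable.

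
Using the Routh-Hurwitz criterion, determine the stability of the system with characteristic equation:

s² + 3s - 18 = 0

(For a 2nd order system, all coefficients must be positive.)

Coefficients: 1, 3, -18. c=-18 not positive, so system is unstable.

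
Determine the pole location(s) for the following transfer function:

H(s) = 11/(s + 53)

Pole is where denominator = 0: s + 53 = 0, so s = -53.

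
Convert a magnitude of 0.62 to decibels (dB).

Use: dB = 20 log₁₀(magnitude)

dB = 20 log₁₀(0.62) = -4.2 dB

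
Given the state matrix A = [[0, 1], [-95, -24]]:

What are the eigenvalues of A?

det(A - λI) = λ² - (-24)λ + 95 = (λ - (-5))(λ - (-19)). Eigenvalues: -5, -19.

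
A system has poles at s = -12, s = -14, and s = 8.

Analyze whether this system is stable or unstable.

Pole(s) at s = 8 are not in the left half-plane. System is unstable.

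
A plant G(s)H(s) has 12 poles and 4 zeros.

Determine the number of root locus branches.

Root locus has n branches where n = number of poles = 12.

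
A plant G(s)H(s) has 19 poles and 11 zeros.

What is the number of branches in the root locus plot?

Root locus has n branches where n = number of poles = 19.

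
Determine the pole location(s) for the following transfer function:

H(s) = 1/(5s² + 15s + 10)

Discriminant = 15² - 4×5×10 = 225 - 200 = 25 > 0, so two distinct real poles. Using quadratic formula: s = (-15 ± √25)/(2×5) = (-15 ± √25)/10, with √25 = 5. s₁ = -10/10 = -1, s₂ = -20/10 = -2. Poles: s₁ = -1, s₂ = -2.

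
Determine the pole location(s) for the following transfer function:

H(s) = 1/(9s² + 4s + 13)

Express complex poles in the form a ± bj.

Discriminant = 4² - 4×9×13 = 16 - 468 = -452 < 0, so the poles are a complex conjugate pair s = (-4 ± j√452)/(2×9). Real part = -4/(2×9) = -4/18 ≈ -0.2222; imaginary part = ±√452/(2×9) ≈ 1.1811. Poles: s = -0.2222 ± 1.1811j.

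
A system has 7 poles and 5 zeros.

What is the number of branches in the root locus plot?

Root locus has n branches where n = number of poles = 7.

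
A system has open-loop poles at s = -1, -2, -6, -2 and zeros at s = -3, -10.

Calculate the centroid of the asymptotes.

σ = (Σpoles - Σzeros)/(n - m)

σ = (Σpoles - Σzeros)/(n - m) = (-11 - (-13))/(4 - 2) = 2/2 = 1.0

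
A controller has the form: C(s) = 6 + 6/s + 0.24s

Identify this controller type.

This is a Proportional-Integral-Derivative (PID) controller.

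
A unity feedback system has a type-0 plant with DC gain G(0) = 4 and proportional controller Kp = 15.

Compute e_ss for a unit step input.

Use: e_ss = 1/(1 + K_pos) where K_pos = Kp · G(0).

K_pos = Kp · G(0) = 15 × 4 = 60. e_ss = 1/(1 + 60) = 0.0164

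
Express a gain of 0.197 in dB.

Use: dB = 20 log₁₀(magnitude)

dB = 20 log₁₀(0.197) = -14.1 dB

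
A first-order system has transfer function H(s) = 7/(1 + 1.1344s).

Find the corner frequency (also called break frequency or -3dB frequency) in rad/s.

Corner frequency = 1/τ = 1/1.1344 = 0.882 rad/s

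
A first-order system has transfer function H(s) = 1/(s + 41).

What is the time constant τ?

For H(s) = 1/(s + 1/τ), the pole is at -1/τ = -41, so τ = 1/41 = 0.0244 s.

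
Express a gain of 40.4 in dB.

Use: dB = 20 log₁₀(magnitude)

dB = 20 log₁₀(40.4) = 32.1 dB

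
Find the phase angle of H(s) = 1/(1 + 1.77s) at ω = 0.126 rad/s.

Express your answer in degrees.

Phase = -arctan(ωτ) = -arctan(0.126 × 1.77) = -12.6°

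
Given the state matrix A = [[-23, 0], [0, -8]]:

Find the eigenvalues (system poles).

For diagonal matrix, eigenvalues are diagonal entries: λ₁ = -23, λ₂ = -8.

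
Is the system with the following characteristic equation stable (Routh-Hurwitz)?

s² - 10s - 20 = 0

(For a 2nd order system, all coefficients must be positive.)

Coefficients: 1, -10, -20. b=-10, c=-20 not positive, so system is unstable.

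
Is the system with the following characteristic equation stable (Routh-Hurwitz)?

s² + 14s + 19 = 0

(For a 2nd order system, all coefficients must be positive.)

Coefficients: 1, 14, 19. All positive, so system is stable.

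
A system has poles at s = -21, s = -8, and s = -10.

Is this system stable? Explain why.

All poles are in the left half-plane. System is stable.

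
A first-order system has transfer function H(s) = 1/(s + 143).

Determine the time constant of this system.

For H(s) = 1/(s + 1/τ), the pole is at -1/τ = -143, so τ = 1/143 = 0.0070 s.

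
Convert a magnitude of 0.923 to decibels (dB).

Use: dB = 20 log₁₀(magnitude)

dB = 20 log₁₀(0.923) = -0.7 dB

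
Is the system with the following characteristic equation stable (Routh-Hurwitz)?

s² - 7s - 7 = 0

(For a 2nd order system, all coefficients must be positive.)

Coefficients: 1, -7, -7. b=-7, c=-7 not positive, so system is unstable.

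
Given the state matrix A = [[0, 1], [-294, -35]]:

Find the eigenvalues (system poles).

det(A - λI) = λ² - (-35)λ + 294 = (λ - (-21))(λ - (-14)). Eigenvalues: -21, -14.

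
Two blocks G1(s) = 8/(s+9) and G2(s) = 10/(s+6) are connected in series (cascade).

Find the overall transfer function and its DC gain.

Series: multiply transfer functions. G_eq = 8/(s+9) × 10/(s+6) = 80/((s+9)(s+6)). DC gain = 80/(9×6) = 1.4815.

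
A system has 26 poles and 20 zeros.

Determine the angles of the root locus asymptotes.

n - m = 26 - 20 = 6. Angles: θk = (2k + 1)·180°/6 = 30°, 90°, 150°, 210°, 270°, 330°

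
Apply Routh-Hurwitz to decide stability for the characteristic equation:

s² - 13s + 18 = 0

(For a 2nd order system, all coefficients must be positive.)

Coefficients: 1, -13, 18. b=-13 not positive, so system is unstable.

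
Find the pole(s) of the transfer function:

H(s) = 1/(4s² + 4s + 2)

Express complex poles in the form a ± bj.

Discriminant = 4² - 4×4×2 = 16 - 32 = -16 < 0, so the poles are a complex conjugate pair s = (-4 ± j√16)/(2×4). Real part = -4/(2×4) = -4/8 = -0.5; imaginary part = ±√16/(2×4) = 4/8 = 0.5. Poles: s = -0.5 ± 0.5j.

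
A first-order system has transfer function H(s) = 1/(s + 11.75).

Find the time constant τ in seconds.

For H(s) = 1/(s + 1/τ), the pole is at -1/τ = -11.75, so τ = 1/11.75 = 0.0851 s.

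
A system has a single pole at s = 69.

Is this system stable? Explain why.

Pole at s = 69 is in the right half-plane. Unstable.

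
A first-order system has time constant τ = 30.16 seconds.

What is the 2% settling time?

For first-order system, 2% settling time ≈ 4τ = 4 × 30.16 = 120.64 s.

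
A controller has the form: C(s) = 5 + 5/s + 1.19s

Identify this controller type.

This is a Proportional-Integral-Derivative (PID) controller.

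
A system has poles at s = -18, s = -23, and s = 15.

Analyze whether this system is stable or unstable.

Pole(s) at s = 15 are not in the left half-plane. System is unstable.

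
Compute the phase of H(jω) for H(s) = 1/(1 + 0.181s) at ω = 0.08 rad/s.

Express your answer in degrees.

Phase = -arctan(ωτ) = -arctan(0.08 × 0.181) = -0.8°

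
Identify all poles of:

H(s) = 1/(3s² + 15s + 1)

Discriminant = 15² - 4×3×1 = 225 - 12 = 213 > 0, so two distinct real poles. Using quadratic formula: s = (-15 ± √213)/(2×3) = (-15 ± √213)/6, with √213 ≈ 14.5945. s₁ ≈ -0.0676, s₂ ≈ -4.9324. Poles: s₁ = -0.0676, s₂ = -4.9324.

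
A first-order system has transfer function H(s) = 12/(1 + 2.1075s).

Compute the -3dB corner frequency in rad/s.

Corner frequency = 1/τ = 1/2.1075 = 0.474 rad/s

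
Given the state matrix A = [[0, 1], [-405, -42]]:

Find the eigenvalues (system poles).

det(A - λI) = λ² - (-42)λ + 405 = (λ - (-15))(λ - (-27)). Eigenvalues: -15, -27.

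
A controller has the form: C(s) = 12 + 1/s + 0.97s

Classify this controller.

This is a Proportional-Integral-Derivative (PID) controller.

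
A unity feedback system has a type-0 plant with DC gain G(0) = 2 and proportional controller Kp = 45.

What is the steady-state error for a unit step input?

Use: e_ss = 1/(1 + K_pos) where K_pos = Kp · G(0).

K_pos = Kp · G(0) = 45 × 2 = 90. e_ss = 1/(1 + 90) = 0.0110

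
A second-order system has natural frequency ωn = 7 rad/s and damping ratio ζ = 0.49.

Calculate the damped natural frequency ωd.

ωd = ωn√(1 - ζ²) = 7√(1 - 0.49²) = 6.1 rad/s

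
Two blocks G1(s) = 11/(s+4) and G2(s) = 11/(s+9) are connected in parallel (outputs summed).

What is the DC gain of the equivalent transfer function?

Parallel: G_eq = G1 + G2. DC gain = G1(0) + G2(0) = 11/4 + 11/9 = 2.75 + 1.2222 = 3.9722.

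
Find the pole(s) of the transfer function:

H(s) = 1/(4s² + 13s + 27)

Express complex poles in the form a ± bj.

Discriminant = 13² - 4×4×27 = 169 - 432 = -263 < 0, so the poles are a complex conjugate pair s = (-13 ± j√263)/(2×4). Real part = -13/(2×4) = -13/8 = -1.625; imaginary part = ±√263/(2×4) ≈ 2.0272. Poles: s = -1.625 ± 2.0272j.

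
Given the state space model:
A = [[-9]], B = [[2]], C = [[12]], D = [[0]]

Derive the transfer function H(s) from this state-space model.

(sI - A)⁻¹ = 1/(s + 9). H(s) = 12 × 2/(s + 9) + 0 = 24/(s + 9).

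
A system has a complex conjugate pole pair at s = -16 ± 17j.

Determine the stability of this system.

Real part of poles is -16 (< 0, left half-plane). Stable.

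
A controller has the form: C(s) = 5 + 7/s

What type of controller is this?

This is a Proportional-Integral (PI) controller.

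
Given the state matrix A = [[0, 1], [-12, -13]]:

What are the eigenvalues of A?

det(A - λI) = λ² - (-13)λ + 12 = (λ - (-12))(λ - (-1)). Eigenvalues: -12, -1.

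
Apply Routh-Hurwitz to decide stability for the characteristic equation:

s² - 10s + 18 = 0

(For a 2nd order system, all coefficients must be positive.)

Coefficients: 1, -10, 18. b=-10 not positive, so system is unstable.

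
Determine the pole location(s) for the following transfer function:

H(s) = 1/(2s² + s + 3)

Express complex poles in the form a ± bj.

Discriminant = 1² - 4×2×3 = 1 - 24 = -23 < 0, so the poles are a complex conjugate pair s = (-1 ± j√23)/(2×2). Real part = -1/(2×2) = -1/4 = -0.25; imaginary part = ±√23/(2×2) ≈ 1.1990. Poles: s = -0.25 ± 1.1990j.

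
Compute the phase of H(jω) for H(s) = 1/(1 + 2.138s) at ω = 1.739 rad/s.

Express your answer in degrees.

Phase = -arctan(ωτ) = -arctan(1.739 × 2.138) = -74.9°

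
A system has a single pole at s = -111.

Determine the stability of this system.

Pole at s = -111 is in the left half-plane. Stable.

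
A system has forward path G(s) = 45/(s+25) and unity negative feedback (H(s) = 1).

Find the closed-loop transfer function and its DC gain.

T(s) = G/(1+GH) = [45/(s+25)] / [1 + 45/(s+25)] = 45/(s+25+45) = 45/(s+70). DC gain = 45/70 = 0.6429.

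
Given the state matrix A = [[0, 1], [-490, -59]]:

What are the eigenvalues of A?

det(A - λI) = λ² - (-59)λ + 490 = (λ - (-10))(λ - (-49)). Eigenvalues: -10, -49.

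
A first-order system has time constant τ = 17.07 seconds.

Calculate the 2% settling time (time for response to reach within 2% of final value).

For first-order system, 2% settling time ≈ 4τ = 4 × 17.07 = 68.28 s.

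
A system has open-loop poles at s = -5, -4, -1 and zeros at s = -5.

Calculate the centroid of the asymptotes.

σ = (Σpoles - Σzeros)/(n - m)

σ = (Σpoles - Σzeros)/(n - m) = (-10 - (-5))/(3 - 1) = -5/2 = -2.5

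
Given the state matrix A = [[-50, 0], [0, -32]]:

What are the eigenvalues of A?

For diagonal matrix, eigenvalues are diagonal entries: λ₁ = -50, λ₂ = -32.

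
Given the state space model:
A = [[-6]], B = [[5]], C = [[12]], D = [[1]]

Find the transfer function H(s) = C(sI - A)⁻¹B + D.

(sI - A)⁻¹ = 1/(s + 6). H(s) = 12×5/(s + 6) + 1 = (s + 66)/(s + 6).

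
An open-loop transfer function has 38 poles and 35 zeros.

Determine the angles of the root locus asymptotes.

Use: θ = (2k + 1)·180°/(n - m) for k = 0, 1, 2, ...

n - m = 38 - 35 = 3. Angles: θk = (2k + 1)·180°/3 = 60°, 180°, 300°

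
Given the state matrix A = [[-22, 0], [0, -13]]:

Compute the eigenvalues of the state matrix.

For diagonal matrix, eigenvalues are diagonal entries: λ₁ = -22, λ₂ = -13.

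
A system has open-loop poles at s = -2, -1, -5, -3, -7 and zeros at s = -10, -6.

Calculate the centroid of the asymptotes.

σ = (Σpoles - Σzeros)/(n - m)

σ = (Σpoles - Σzeros)/(n - m) = (-18 - (-16))/(5 - 2) = -2/3 = -0.67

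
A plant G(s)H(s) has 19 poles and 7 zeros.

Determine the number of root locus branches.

Root locus has n branches where n = number of poles = 19.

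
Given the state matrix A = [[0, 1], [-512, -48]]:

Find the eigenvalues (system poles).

det(A - λI) = λ² - (-48)λ + 512 = (λ - (-16))(λ - (-32)). Eigenvalues: -16, -32.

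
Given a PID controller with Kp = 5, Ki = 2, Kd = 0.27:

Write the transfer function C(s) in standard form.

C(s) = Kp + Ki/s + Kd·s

Substituting values: C(s) = 5 + 2/s + 0.27s = (0.27s² + 5s + 2)/s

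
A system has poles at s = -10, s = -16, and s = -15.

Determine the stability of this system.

All poles are in the left half-plane. System is stable.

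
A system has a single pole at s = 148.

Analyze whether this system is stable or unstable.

Pole at s = 148 is in the right half-plane. Unstable.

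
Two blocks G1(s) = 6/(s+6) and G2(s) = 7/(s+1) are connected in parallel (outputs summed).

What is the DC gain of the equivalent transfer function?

Parallel: G_eq = G1 + G2. DC gain = G1(0) + G2(0) = 6/6 + 7/1 = 1 + 7 = 8.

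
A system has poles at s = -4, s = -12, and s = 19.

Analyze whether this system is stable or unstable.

Pole(s) at s = 19 are not in the left half-plane. System is unstable.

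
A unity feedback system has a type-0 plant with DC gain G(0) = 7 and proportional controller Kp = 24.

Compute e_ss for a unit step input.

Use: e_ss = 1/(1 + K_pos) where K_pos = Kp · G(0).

K_pos = Kp · G(0) = 24 × 7 = 168. e_ss = 1/(1 + 168) = 0.0059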